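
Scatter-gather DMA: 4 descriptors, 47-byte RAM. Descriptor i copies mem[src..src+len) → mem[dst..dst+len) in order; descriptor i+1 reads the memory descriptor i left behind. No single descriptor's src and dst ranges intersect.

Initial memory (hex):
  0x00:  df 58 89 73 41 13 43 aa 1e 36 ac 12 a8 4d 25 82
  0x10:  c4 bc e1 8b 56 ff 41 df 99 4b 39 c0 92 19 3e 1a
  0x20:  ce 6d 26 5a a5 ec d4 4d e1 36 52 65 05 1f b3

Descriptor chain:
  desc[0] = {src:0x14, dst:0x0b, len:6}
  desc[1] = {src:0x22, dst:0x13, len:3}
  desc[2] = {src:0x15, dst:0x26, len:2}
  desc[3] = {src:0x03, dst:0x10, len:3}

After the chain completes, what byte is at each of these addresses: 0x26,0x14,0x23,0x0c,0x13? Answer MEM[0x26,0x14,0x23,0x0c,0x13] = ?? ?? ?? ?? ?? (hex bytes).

#0 dst[0x0b+6] := {0x56,0xff,0x41,0xdf,0x99,0x4b}
#1 dst[0x13+3] := {0x26,0x5a,0xa5}
#2 dst[0x26+2] := {0xa5,0x41}
#3 dst[0x10+3] := {0x73,0x41,0x13}
query mem[0x26]=0xa5, mem[0x14]=0x5a, mem[0x23]=0x5a, mem[0x0c]=0xff, mem[0x13]=0x26

MEM[0x26,0x14,0x23,0x0c,0x13] = a5 5a 5a ff 26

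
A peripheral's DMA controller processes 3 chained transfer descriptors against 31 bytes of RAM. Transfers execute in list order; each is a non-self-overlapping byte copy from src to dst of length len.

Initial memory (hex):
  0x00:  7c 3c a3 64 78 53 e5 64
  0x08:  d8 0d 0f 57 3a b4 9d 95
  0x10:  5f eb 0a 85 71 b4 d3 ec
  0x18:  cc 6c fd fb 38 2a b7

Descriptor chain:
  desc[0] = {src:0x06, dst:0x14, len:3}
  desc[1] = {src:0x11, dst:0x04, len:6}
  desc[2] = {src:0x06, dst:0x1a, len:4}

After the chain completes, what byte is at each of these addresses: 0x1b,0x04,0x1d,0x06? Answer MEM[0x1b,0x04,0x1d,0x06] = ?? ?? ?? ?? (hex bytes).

[0] 0x06->0x14 len=3 : e5 64 d8
[1] 0x11->0x04 len=6 : eb 0a 85 e5 64 d8
[2] 0x06->0x1a len=4 : 85 e5 64 d8
query mem[0x1b]=0xe5, mem[0x04]=0xeb, mem[0x1d]=0xd8, mem[0x06]=0x85

MEM[0x1b,0x04,0x1d,0x06] = e5 eb d8 85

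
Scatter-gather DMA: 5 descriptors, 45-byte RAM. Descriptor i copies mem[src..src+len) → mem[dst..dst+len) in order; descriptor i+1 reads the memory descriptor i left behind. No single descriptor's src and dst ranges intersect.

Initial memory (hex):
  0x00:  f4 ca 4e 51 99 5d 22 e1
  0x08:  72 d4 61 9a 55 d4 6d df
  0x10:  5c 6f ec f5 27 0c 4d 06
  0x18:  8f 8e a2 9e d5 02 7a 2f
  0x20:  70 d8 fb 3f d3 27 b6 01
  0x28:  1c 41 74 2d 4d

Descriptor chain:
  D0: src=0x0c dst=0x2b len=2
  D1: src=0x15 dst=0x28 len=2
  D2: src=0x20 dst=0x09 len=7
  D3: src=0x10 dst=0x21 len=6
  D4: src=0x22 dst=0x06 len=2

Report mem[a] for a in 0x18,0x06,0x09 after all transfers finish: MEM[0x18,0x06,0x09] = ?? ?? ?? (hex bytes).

MEM[0x18,0x06,0x09] = 8f 6f 70

D0: mem[0x2b..0x2c] <- [55 d4]
D1: mem[0x28..0x29] <- [0c 4d]
D2: mem[0x09..0x0f] <- [70 d8 fb 3f d3 27 b6]
D3: mem[0x21..0x26] <- [5c 6f ec f5 27 0c]
D4: mem[0x06..0x07] <- [6f ec]
query mem[0x18]=0x8f, mem[0x06]=0x6f, mem[0x09]=0x70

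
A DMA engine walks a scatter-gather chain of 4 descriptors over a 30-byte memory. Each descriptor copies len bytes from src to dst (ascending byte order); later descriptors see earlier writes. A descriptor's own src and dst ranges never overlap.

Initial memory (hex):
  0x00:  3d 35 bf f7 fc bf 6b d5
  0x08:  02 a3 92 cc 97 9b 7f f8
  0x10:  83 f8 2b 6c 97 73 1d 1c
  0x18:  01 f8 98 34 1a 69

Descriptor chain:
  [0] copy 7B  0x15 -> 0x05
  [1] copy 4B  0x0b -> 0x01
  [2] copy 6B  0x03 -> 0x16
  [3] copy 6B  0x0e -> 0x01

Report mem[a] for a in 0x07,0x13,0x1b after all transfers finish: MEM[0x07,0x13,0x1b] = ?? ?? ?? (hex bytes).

MEM[0x07,0x13,0x1b] = 1c 6c 01

[0] 0x15->0x05 len=7 : 73 1d 1c 01 f8 98 34
[1] 0x0b->0x01 len=4 : 34 97 9b 7f
[2] 0x03->0x16 len=6 : 9b 7f 73 1d 1c 01
[3] 0x0e->0x01 len=6 : 7f f8 83 f8 2b 6c
query mem[0x07]=0x1c, mem[0x13]=0x6c, mem[0x1b]=0x01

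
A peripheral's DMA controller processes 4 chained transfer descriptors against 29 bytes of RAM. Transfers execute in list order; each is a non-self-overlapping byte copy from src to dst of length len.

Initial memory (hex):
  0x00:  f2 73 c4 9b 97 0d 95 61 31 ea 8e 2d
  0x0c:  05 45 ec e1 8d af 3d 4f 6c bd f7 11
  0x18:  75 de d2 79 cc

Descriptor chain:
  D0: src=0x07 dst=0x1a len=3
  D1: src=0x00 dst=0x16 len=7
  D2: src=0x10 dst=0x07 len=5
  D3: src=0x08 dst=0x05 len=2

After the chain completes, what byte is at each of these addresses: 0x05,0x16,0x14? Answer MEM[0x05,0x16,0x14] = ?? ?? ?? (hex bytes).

MEM[0x05,0x16,0x14] = af f2 6c

#0 dst[0x1a+3] := {0x61,0x31,0xea}
#1 dst[0x16+7] := {0xf2,0x73,0xc4,0x9b,0x97,0x0d,0x95}
#2 dst[0x07+5] := {0x8d,0xaf,0x3d,0x4f,0x6c}
#3 dst[0x05+2] := {0xaf,0x3d}
query mem[0x05]=0xaf, mem[0x16]=0xf2, mem[0x14]=0x6c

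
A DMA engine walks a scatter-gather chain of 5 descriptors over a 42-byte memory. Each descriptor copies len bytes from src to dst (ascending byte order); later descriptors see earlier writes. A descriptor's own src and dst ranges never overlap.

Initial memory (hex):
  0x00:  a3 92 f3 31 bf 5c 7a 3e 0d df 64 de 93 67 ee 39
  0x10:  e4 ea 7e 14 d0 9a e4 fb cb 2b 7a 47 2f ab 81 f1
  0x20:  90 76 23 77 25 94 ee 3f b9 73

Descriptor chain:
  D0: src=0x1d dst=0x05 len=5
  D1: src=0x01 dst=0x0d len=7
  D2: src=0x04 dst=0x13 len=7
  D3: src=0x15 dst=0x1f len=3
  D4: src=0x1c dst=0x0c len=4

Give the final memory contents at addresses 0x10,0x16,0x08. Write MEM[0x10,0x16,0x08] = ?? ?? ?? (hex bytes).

MEM[0x10,0x16,0x08] = bf f1 90

#0 dst[0x05+5] := {0xab,0x81,0xf1,0x90,0x76}
#1 dst[0x0d+7] := {0x92,0xf3,0x31,0xbf,0xab,0x81,0xf1}
#2 dst[0x13+7] := {0xbf,0xab,0x81,0xf1,0x90,0x76,0x64}
#3 dst[0x1f+3] := {0x81,0xf1,0x90}
#4 dst[0x0c+4] := {0x2f,0xab,0x81,0x81}
query mem[0x10]=0xbf, mem[0x16]=0xf1, mem[0x08]=0x90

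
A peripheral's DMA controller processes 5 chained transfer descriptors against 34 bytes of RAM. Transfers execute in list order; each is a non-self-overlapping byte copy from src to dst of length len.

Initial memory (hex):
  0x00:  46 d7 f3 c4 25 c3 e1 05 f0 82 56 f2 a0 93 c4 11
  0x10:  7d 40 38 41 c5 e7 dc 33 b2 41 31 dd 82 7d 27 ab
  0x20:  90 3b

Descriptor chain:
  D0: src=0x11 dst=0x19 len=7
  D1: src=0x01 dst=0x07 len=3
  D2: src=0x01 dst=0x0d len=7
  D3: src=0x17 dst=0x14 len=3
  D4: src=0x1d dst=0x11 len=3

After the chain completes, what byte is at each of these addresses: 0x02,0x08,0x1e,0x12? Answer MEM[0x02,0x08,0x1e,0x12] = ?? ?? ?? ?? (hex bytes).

[0] 0x11->0x19 len=7 : 40 38 41 c5 e7 dc 33
[1] 0x01->0x07 len=3 : d7 f3 c4
[2] 0x01->0x0d len=7 : d7 f3 c4 25 c3 e1 d7
[3] 0x17->0x14 len=3 : 33 b2 40
[4] 0x1d->0x11 len=3 : e7 dc 33
query mem[0x02]=0xf3, mem[0x08]=0xf3, mem[0x1e]=0xdc, mem[0x12]=0xdc

MEM[0x02,0x08,0x1e,0x12] = f3 f3 dc dc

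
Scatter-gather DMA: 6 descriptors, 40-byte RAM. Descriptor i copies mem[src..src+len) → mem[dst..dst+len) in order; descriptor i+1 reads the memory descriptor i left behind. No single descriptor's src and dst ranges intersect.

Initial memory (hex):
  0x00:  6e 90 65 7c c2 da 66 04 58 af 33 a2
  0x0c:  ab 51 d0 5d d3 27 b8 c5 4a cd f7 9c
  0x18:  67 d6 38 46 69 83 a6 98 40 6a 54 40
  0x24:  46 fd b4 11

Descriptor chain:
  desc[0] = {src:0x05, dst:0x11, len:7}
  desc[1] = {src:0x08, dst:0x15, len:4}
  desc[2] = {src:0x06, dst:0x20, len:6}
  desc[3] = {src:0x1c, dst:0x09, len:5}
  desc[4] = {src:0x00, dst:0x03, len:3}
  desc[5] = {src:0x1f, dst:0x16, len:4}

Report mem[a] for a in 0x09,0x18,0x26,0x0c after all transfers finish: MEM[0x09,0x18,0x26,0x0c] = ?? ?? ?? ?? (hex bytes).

MEM[0x09,0x18,0x26,0x0c] = 69 04 b4 98

  after D0: wrote 7B at 0x11 = da660458af33a2
  after D1: wrote 4B at 0x15 = 58af33a2
  after D2: wrote 6B at 0x20 = 660458af33a2
  after D3: wrote 5B at 0x09 = 6983a69866
  after D4: wrote 3B at 0x03 = 6e9065
  after D5: wrote 4B at 0x16 = 98660458
query mem[0x09]=0x69, mem[0x18]=0x04, mem[0x26]=0xb4, mem[0x0c]=0x98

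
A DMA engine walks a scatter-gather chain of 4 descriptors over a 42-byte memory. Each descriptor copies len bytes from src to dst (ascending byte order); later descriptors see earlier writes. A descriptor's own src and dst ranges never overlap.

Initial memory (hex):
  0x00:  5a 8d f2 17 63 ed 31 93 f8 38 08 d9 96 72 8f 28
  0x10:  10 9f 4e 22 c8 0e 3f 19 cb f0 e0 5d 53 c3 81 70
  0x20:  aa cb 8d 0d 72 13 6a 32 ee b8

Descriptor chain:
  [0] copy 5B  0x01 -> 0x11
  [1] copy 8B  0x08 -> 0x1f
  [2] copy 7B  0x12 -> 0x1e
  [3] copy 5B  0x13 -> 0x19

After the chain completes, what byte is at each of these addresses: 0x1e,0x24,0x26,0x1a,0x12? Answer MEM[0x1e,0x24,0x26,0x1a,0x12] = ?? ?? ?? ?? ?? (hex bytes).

D0: mem[0x11..0x15] <- [8d f2 17 63 ed]
D1: mem[0x1f..0x26] <- [f8 38 08 d9 96 72 8f 28]
D2: mem[0x1e..0x24] <- [f2 17 63 ed 3f 19 cb]
D3: mem[0x19..0x1d] <- [17 63 ed 3f 19]
query mem[0x1e]=0xf2, mem[0x24]=0xcb, mem[0x26]=0x28, mem[0x1a]=0x63, mem[0x12]=0xf2

MEM[0x1e,0x24,0x26,0x1a,0x12] = f2 cb 28 63 f2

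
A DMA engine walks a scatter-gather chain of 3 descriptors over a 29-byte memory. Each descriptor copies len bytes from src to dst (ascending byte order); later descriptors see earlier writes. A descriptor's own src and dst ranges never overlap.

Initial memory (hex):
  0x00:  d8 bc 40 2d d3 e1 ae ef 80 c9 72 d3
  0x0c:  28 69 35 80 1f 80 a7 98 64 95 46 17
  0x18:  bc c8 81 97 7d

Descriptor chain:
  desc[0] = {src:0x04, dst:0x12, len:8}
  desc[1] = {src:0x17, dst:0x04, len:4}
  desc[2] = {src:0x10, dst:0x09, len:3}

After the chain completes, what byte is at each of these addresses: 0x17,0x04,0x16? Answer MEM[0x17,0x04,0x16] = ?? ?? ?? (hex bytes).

[0] 0x04->0x12 len=8 : d3 e1 ae ef 80 c9 72 d3
[1] 0x17->0x04 len=4 : c9 72 d3 81
[2] 0x10->0x09 len=3 : 1f 80 d3
query mem[0x17]=0xc9, mem[0x04]=0xc9, mem[0x16]=0x80

MEM[0x17,0x04,0x16] = c9 c9 80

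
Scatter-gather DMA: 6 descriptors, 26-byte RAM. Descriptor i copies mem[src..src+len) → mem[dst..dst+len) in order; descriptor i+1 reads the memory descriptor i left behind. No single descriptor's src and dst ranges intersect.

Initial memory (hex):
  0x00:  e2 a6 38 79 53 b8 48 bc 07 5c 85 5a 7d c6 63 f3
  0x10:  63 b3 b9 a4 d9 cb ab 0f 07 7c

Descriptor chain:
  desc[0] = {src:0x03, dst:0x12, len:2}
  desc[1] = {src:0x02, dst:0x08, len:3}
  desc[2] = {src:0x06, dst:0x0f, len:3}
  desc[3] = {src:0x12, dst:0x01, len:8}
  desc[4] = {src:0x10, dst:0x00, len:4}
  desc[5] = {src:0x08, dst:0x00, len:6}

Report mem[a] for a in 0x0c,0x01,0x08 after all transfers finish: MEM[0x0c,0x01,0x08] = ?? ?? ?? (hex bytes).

#0 dst[0x12+2] := {0x79,0x53}
#1 dst[0x08+3] := {0x38,0x79,0x53}
#2 dst[0x0f+3] := {0x48,0xbc,0x38}
#3 dst[0x01+8] := {0x79,0x53,0xd9,0xcb,0xab,0x0f,0x07,0x7c}
#4 dst[0x00+4] := {0xbc,0x38,0x79,0x53}
#5 dst[0x00+6] := {0x7c,0x79,0x53,0x5a,0x7d,0xc6}
query mem[0x0c]=0x7d, mem[0x01]=0x79, mem[0x08]=0x7c

MEM[0x0c,0x01,0x08] = 7d 79 7c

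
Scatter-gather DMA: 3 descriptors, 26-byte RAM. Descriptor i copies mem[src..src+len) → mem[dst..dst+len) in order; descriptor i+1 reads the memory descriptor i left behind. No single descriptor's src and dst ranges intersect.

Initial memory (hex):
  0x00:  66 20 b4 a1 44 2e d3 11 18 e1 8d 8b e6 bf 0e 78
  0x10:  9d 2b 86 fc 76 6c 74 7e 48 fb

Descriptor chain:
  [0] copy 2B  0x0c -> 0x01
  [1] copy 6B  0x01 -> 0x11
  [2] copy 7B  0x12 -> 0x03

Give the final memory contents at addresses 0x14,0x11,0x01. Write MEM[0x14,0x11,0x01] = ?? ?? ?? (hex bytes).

MEM[0x14,0x11,0x01] = 44 e6 e6

#0 dst[0x01+2] := {0xe6,0xbf}
#1 dst[0x11+6] := {0xe6,0xbf,0xa1,0x44,0x2e,0xd3}
#2 dst[0x03+7] := {0xbf,0xa1,0x44,0x2e,0xd3,0x7e,0x48}
query mem[0x14]=0x44, mem[0x11]=0xe6, mem[0x01]=0xe6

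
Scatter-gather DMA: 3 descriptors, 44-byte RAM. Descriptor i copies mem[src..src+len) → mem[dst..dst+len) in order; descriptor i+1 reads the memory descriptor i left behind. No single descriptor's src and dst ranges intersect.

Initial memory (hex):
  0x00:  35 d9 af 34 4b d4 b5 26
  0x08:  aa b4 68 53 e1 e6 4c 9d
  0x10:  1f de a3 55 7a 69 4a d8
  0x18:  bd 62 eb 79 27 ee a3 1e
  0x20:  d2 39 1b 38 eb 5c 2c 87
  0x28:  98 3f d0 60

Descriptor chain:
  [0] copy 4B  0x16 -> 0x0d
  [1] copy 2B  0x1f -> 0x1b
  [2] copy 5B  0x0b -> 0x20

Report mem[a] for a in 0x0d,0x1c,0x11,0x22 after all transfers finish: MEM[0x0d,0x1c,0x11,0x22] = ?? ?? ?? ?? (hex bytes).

MEM[0x0d,0x1c,0x11,0x22] = 4a d2 de 4a

  after D0: wrote 4B at 0x0d = 4ad8bd62
  after D1: wrote 2B at 0x1b = 1ed2
  after D2: wrote 5B at 0x20 = 53e14ad8bd
query mem[0x0d]=0x4a, mem[0x1c]=0xd2, mem[0x11]=0xde, mem[0x22]=0x4a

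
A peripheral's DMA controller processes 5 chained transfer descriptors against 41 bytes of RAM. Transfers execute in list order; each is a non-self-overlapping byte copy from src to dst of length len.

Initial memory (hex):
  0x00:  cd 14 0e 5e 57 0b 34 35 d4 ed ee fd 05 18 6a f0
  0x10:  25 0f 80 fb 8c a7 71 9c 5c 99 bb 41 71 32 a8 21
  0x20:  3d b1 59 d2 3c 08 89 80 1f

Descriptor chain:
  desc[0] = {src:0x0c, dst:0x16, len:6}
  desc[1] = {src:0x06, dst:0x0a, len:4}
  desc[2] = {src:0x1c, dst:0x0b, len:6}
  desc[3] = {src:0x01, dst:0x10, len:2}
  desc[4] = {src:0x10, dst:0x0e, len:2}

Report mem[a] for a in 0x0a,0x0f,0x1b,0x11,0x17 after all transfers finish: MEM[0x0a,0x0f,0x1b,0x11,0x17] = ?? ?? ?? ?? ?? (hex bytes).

MEM[0x0a,0x0f,0x1b,0x11,0x17] = 34 0e 0f 0e 18

#0 dst[0x16+6] := {0x05,0x18,0x6a,0xf0,0x25,0x0f}
#1 dst[0x0a+4] := {0x34,0x35,0xd4,0xed}
#2 dst[0x0b+6] := {0x71,0x32,0xa8,0x21,0x3d,0xb1}
#3 dst[0x10+2] := {0x14,0x0e}
#4 dst[0x0e+2] := {0x14,0x0e}
query mem[0x0a]=0x34, mem[0x0f]=0x0e, mem[0x1b]=0x0f, mem[0x11]=0x0e, mem[0x17]=0x18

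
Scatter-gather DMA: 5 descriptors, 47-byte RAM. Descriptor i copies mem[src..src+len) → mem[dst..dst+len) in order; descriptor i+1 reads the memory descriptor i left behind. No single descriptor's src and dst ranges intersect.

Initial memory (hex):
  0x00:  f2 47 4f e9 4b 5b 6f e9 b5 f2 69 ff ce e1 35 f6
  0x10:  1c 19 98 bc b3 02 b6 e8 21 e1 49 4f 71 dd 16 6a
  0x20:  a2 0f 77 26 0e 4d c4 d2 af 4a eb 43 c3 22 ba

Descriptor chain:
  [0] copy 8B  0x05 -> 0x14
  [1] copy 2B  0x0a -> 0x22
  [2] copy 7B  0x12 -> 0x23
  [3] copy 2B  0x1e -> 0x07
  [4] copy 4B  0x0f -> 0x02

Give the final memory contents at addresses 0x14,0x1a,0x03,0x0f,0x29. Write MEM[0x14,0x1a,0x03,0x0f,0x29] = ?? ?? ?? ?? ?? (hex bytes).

  after D0: wrote 8B at 0x14 = 5b6fe9b5f269ffce
  after D1: wrote 2B at 0x22 = 69ff
  after D2: wrote 7B at 0x23 = 98bc5b6fe9b5f2
  after D3: wrote 2B at 0x07 = 166a
  after D4: wrote 4B at 0x02 = f61c1998
query mem[0x14]=0x5b, mem[0x1a]=0xff, mem[0x03]=0x1c, mem[0x0f]=0xf6, mem[0x29]=0xf2

MEM[0x14,0x1a,0x03,0x0f,0x29] = 5b ff 1c f6 f2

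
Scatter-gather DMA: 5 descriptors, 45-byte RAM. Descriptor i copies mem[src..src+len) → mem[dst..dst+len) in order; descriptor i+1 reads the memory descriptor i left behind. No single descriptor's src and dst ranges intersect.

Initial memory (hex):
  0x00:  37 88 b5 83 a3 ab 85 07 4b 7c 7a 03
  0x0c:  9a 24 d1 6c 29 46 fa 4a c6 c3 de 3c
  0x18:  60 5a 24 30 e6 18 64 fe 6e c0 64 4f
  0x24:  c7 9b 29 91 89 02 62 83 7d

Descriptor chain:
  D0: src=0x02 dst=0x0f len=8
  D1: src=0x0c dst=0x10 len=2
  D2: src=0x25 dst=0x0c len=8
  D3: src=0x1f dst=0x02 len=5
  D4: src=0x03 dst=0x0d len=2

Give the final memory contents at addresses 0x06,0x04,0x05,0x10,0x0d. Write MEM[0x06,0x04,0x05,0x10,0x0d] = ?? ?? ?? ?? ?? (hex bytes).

MEM[0x06,0x04,0x05,0x10,0x0d] = 4f c0 64 02 6e

#0 dst[0x0f+8] := {0xb5,0x83,0xa3,0xab,0x85,0x07,0x4b,0x7c}
#1 dst[0x10+2] := {0x9a,0x24}
#2 dst[0x0c+8] := {0x9b,0x29,0x91,0x89,0x02,0x62,0x83,0x7d}
#3 dst[0x02+5] := {0xfe,0x6e,0xc0,0x64,0x4f}
#4 dst[0x0d+2] := {0x6e,0xc0}
query mem[0x06]=0x4f, mem[0x04]=0xc0, mem[0x05]=0x64, mem[0x10]=0x02, mem[0x0d]=0x6e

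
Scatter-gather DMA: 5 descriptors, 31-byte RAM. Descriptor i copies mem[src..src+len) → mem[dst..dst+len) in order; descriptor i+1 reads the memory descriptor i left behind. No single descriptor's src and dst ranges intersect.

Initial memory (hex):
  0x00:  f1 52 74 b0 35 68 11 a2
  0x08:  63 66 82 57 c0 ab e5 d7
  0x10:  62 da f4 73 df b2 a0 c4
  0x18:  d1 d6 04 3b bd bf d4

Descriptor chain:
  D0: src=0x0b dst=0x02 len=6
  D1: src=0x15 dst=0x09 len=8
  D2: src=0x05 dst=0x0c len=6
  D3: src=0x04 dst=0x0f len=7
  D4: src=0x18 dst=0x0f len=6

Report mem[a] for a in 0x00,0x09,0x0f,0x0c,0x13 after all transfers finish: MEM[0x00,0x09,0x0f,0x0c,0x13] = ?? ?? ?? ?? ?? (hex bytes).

MEM[0x00,0x09,0x0f,0x0c,0x13] = f1 b2 d1 e5 bd

#0 dst[0x02+6] := {0x57,0xc0,0xab,0xe5,0xd7,0x62}
#1 dst[0x09+8] := {0xb2,0xa0,0xc4,0xd1,0xd6,0x04,0x3b,0xbd}
#2 dst[0x0c+6] := {0xe5,0xd7,0x62,0x63,0xb2,0xa0}
#3 dst[0x0f+7] := {0xab,0xe5,0xd7,0x62,0x63,0xb2,0xa0}
#4 dst[0x0f+6] := {0xd1,0xd6,0x04,0x3b,0xbd,0xbf}
query mem[0x00]=0xf1, mem[0x09]=0xb2, mem[0x0f]=0xd1, mem[0x0c]=0xe5, mem[0x13]=0xbd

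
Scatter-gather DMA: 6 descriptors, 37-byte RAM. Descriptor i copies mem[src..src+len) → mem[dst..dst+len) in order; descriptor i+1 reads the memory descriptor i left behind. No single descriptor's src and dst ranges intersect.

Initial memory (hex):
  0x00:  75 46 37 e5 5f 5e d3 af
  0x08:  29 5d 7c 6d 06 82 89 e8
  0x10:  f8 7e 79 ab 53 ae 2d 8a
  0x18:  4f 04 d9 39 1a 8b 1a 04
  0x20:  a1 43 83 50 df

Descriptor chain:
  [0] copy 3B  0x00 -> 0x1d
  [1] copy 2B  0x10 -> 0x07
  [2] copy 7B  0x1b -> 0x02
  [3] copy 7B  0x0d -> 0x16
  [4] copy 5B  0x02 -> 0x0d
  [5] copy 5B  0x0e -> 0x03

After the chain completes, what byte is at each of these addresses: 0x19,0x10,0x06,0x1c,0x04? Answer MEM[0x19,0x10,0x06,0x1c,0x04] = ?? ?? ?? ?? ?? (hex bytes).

[0] 0x00->0x1d len=3 : 75 46 37
[1] 0x10->0x07 len=2 : f8 7e
[2] 0x1b->0x02 len=7 : 39 1a 75 46 37 a1 43
[3] 0x0d->0x16 len=7 : 82 89 e8 f8 7e 79 ab
[4] 0x02->0x0d len=5 : 39 1a 75 46 37
[5] 0x0e->0x03 len=5 : 1a 75 46 37 79
query mem[0x19]=0xf8, mem[0x10]=0x46, mem[0x06]=0x37, mem[0x1c]=0xab, mem[0x04]=0x75

MEM[0x19,0x10,0x06,0x1c,0x04] = f8 46 37 ab 75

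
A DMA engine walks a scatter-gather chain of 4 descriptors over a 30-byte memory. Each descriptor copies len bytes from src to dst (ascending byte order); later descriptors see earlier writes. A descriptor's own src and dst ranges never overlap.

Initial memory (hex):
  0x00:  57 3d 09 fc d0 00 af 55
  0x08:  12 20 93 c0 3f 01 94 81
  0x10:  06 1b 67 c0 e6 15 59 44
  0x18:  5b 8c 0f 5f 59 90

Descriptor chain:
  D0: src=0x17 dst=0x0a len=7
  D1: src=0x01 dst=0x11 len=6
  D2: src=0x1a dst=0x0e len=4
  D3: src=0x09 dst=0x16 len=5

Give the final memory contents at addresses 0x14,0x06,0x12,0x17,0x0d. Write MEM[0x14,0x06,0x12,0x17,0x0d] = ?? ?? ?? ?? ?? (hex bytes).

D0: mem[0x0a..0x10] <- [44 5b 8c 0f 5f 59 90]
D1: mem[0x11..0x16] <- [3d 09 fc d0 00 af]
D2: mem[0x0e..0x11] <- [0f 5f 59 90]
D3: mem[0x16..0x1a] <- [20 44 5b 8c 0f]
query mem[0x14]=0xd0, mem[0x06]=0xaf, mem[0x12]=0x09, mem[0x17]=0x44, mem[0x0d]=0x0f

MEM[0x14,0x06,0x12,0x17,0x0d] = d0 af 09 44 0f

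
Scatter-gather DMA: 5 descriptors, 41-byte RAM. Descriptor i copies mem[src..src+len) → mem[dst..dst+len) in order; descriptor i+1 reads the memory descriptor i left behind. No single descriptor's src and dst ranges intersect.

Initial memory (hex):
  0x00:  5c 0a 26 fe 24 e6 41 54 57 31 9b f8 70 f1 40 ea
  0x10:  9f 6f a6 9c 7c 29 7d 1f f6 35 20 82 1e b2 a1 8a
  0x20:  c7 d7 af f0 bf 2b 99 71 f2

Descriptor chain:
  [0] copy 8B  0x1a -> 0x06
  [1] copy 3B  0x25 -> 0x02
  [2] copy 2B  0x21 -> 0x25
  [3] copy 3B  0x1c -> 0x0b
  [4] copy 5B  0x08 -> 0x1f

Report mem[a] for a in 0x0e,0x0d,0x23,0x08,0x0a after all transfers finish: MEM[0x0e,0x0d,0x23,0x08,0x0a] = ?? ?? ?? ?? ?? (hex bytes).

#0 dst[0x06+8] := {0x20,0x82,0x1e,0xb2,0xa1,0x8a,0xc7,0xd7}
#1 dst[0x02+3] := {0x2b,0x99,0x71}
#2 dst[0x25+2] := {0xd7,0xaf}
#3 dst[0x0b+3] := {0x1e,0xb2,0xa1}
#4 dst[0x1f+5] := {0x1e,0xb2,0xa1,0x1e,0xb2}
query mem[0x0e]=0x40, mem[0x0d]=0xa1, mem[0x23]=0xb2, mem[0x08]=0x1e, mem[0x0a]=0xa1

MEM[0x0e,0x0d,0x23,0x08,0x0a] = 40 a1 b2 1e a1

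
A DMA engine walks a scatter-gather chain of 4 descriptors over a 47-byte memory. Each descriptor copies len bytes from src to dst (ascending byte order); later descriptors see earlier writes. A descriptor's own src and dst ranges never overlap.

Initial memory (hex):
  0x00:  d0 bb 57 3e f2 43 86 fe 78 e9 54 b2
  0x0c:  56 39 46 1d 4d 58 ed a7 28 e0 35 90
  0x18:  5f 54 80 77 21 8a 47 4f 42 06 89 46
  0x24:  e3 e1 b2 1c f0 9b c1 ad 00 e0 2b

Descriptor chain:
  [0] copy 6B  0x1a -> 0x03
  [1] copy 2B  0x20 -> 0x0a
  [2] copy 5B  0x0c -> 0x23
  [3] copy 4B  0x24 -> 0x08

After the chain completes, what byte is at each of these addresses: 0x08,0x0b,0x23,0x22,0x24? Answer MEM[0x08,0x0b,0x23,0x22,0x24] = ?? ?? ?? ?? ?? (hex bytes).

MEM[0x08,0x0b,0x23,0x22,0x24] = 39 4d 56 89 39

D0: mem[0x03..0x08] <- [80 77 21 8a 47 4f]
D1: mem[0x0a..0x0b] <- [42 06]
D2: mem[0x23..0x27] <- [56 39 46 1d 4d]
D3: mem[0x08..0x0b] <- [39 46 1d 4d]
query mem[0x08]=0x39, mem[0x0b]=0x4d, mem[0x23]=0x56, mem[0x22]=0x89, mem[0x24]=0x39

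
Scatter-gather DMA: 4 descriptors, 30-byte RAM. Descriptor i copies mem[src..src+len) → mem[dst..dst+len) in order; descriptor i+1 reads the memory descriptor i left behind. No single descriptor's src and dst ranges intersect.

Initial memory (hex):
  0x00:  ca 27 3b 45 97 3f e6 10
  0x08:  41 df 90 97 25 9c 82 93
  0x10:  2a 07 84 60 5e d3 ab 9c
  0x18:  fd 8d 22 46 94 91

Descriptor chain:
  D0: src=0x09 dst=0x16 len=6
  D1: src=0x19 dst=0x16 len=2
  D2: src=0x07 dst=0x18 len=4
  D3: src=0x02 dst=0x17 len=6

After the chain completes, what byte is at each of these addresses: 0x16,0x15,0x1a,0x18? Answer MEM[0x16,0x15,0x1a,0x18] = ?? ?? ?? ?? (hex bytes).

MEM[0x16,0x15,0x1a,0x18] = 25 d3 3f 45

  after D0: wrote 6B at 0x16 = df9097259c82
  after D1: wrote 2B at 0x16 = 259c
  after D2: wrote 4B at 0x18 = 1041df90
  after D3: wrote 6B at 0x17 = 3b45973fe610
query mem[0x16]=0x25, mem[0x15]=0xd3, mem[0x1a]=0x3f, mem[0x18]=0x45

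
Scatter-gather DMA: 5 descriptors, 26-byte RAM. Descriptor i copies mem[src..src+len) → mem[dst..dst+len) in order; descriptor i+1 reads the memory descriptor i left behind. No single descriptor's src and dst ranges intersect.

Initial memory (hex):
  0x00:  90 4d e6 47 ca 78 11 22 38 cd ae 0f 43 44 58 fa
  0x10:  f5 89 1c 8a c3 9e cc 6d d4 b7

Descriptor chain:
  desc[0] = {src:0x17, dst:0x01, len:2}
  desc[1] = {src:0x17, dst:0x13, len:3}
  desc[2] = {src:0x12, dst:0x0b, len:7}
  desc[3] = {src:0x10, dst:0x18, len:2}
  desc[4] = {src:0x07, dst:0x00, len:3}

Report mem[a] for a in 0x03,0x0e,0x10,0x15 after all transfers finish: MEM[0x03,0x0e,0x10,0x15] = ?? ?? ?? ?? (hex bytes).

  after D0: wrote 2B at 0x01 = 6dd4
  after D1: wrote 3B at 0x13 = 6dd4b7
  after D2: wrote 7B at 0x0b = 1c6dd4b7cc6dd4
  after D3: wrote 2B at 0x18 = 6dd4
  after D4: wrote 3B at 0x00 = 2238cd
query mem[0x03]=0x47, mem[0x0e]=0xb7, mem[0x10]=0x6d, mem[0x15]=0xb7

MEM[0x03,0x0e,0x10,0x15] = 47 b7 6d b7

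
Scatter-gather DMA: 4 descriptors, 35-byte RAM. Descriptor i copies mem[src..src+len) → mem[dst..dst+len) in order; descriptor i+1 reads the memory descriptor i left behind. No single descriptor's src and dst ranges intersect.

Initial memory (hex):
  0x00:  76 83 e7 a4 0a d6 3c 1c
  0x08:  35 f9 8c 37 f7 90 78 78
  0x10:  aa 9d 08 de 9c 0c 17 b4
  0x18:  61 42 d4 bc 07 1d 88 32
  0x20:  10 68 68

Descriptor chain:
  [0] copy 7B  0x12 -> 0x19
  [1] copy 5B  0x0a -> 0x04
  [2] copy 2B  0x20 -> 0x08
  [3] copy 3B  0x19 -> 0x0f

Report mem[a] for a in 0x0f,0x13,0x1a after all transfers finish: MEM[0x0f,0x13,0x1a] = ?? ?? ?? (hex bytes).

MEM[0x0f,0x13,0x1a] = 08 de de

  after D0: wrote 7B at 0x19 = 08de9c0c17b461
  after D1: wrote 5B at 0x04 = 8c37f79078
  after D2: wrote 2B at 0x08 = 1068
  after D3: wrote 3B at 0x0f = 08de9c
query mem[0x0f]=0x08, mem[0x13]=0xde, mem[0x1a]=0xde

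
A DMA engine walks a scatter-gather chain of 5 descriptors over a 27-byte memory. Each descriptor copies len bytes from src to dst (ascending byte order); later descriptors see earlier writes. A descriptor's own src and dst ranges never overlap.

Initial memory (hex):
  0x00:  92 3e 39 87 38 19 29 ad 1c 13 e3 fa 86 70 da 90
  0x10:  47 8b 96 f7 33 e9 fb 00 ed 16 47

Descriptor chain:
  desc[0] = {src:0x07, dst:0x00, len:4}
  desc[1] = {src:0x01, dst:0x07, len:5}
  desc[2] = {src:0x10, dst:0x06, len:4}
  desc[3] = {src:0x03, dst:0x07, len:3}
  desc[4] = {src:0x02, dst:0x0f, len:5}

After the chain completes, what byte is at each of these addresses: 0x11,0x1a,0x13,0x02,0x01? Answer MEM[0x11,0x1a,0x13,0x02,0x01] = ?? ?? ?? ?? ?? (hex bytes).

MEM[0x11,0x1a,0x13,0x02,0x01] = 38 47 47 13 1c

  after D0: wrote 4B at 0x00 = ad1c13e3
  after D1: wrote 5B at 0x07 = 1c13e33819
  after D2: wrote 4B at 0x06 = 478b96f7
  after D3: wrote 3B at 0x07 = e33819
  after D4: wrote 5B at 0x0f = 13e3381947
query mem[0x11]=0x38, mem[0x1a]=0x47, mem[0x13]=0x47, mem[0x02]=0x13, mem[0x01]=0x1c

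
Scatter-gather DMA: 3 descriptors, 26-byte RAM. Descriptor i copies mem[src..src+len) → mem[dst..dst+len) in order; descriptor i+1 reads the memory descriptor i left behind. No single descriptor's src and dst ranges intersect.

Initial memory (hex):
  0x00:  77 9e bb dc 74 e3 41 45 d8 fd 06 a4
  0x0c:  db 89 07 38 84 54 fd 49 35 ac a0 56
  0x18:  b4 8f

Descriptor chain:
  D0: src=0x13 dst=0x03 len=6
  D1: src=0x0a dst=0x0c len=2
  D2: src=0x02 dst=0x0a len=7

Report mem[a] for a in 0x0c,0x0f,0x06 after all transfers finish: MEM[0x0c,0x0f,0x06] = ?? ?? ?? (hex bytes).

MEM[0x0c,0x0f,0x06] = 35 56 a0

D0: mem[0x03..0x08] <- [49 35 ac a0 56 b4]
D1: mem[0x0c..0x0d] <- [06 a4]
D2: mem[0x0a..0x10] <- [bb 49 35 ac a0 56 b4]
query mem[0x0c]=0x35, mem[0x0f]=0x56, mem[0x06]=0xa0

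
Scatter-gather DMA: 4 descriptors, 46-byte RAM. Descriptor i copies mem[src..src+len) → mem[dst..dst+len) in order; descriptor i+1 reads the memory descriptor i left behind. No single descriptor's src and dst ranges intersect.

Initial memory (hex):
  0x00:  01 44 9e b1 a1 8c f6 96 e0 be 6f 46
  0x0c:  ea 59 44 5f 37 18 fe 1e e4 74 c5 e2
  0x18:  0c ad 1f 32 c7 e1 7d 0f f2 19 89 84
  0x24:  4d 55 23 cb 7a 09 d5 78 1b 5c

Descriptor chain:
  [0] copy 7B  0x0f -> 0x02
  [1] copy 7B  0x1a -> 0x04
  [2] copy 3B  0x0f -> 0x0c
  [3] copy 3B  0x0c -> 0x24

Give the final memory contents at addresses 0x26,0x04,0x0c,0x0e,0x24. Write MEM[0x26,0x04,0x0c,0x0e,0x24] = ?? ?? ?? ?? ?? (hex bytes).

#0 dst[0x02+7] := {0x5f,0x37,0x18,0xfe,0x1e,0xe4,0x74}
#1 dst[0x04+7] := {0x1f,0x32,0xc7,0xe1,0x7d,0x0f,0xf2}
#2 dst[0x0c+3] := {0x5f,0x37,0x18}
#3 dst[0x24+3] := {0x5f,0x37,0x18}
query mem[0x26]=0x18, mem[0x04]=0x1f, mem[0x0c]=0x5f, mem[0x0e]=0x18, mem[0x24]=0x5f

MEM[0x26,0x04,0x0c,0x0e,0x24] = 18 1f 5f 18 5f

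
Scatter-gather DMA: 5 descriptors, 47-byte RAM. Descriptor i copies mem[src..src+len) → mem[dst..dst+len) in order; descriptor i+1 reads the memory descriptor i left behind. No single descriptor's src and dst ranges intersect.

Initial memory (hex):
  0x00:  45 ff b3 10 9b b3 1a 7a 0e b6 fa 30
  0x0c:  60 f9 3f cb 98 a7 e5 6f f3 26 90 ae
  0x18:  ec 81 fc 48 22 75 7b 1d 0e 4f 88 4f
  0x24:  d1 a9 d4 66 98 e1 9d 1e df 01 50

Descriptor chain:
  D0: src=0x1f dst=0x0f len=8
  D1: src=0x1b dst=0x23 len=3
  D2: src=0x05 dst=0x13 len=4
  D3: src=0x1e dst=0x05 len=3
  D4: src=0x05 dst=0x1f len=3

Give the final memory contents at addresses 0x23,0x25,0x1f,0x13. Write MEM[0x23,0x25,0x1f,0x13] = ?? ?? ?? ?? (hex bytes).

  after D0: wrote 8B at 0x0f = 1d0e4f884fd1a9d4
  after D1: wrote 3B at 0x23 = 482275
  after D2: wrote 4B at 0x13 = b31a7a0e
  after D3: wrote 3B at 0x05 = 7b1d0e
  after D4: wrote 3B at 0x1f = 7b1d0e
query mem[0x23]=0x48, mem[0x25]=0x75, mem[0x1f]=0x7b, mem[0x13]=0xb3

MEM[0x23,0x25,0x1f,0x13] = 48 75 7b b3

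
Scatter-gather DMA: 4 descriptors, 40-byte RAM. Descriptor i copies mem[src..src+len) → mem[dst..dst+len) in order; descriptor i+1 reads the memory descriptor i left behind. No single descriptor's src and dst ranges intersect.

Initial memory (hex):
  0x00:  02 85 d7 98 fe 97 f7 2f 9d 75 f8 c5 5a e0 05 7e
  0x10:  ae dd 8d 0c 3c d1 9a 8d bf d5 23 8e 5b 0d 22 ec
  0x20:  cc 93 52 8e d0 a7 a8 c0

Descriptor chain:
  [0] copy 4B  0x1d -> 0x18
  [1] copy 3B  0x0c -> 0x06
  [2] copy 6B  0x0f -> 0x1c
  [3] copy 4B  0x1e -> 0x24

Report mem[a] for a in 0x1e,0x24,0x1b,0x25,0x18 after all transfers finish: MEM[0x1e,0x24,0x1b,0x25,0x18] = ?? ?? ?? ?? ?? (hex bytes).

MEM[0x1e,0x24,0x1b,0x25,0x18] = dd dd cc 8d 0d

  after D0: wrote 4B at 0x18 = 0d22eccc
  after D1: wrote 3B at 0x06 = 5ae005
  after D2: wrote 6B at 0x1c = 7eaedd8d0c3c
  after D3: wrote 4B at 0x24 = dd8d0c3c
query mem[0x1e]=0xdd, mem[0x24]=0xdd, mem[0x1b]=0xcc, mem[0x25]=0x8d, mem[0x18]=0x0d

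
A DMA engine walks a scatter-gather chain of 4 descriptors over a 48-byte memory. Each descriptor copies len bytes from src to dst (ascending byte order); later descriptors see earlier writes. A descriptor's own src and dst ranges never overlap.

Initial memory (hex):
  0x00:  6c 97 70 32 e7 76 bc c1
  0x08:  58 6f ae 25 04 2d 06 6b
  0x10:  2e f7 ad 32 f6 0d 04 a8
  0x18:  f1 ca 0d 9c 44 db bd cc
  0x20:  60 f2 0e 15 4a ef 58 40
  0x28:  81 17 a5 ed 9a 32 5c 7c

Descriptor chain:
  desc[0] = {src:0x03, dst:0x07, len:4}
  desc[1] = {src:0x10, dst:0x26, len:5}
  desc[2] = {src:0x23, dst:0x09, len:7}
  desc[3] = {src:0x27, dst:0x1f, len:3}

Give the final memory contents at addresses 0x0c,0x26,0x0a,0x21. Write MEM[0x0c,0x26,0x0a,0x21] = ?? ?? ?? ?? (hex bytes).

MEM[0x0c,0x26,0x0a,0x21] = 2e 2e 4a 32

  after D0: wrote 4B at 0x07 = 32e776bc
  after D1: wrote 5B at 0x26 = 2ef7ad32f6
  after D2: wrote 7B at 0x09 = 154aef2ef7ad32
  after D3: wrote 3B at 0x1f = f7ad32
query mem[0x0c]=0x2e, mem[0x26]=0x2e, mem[0x0a]=0x4a, mem[0x21]=0x32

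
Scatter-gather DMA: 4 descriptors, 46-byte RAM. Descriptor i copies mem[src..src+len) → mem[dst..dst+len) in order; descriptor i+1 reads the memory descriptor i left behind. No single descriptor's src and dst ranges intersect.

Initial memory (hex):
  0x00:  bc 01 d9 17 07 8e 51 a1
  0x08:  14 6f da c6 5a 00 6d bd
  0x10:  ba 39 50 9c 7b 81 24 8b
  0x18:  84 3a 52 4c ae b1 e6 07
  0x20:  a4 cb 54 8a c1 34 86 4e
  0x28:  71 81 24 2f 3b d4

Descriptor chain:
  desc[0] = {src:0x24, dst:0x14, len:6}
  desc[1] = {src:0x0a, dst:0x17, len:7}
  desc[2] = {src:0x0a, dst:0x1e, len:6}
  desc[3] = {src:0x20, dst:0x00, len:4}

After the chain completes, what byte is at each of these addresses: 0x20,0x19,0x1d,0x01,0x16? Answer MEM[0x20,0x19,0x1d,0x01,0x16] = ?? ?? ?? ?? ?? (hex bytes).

D0: mem[0x14..0x19] <- [c1 34 86 4e 71 81]
D1: mem[0x17..0x1d] <- [da c6 5a 00 6d bd ba]
D2: mem[0x1e..0x23] <- [da c6 5a 00 6d bd]
D3: mem[0x00..0x03] <- [5a 00 6d bd]
query mem[0x20]=0x5a, mem[0x19]=0x5a, mem[0x1d]=0xba, mem[0x01]=0x00, mem[0x16]=0x86

MEM[0x20,0x19,0x1d,0x01,0x16] = 5a 5a ba 00 86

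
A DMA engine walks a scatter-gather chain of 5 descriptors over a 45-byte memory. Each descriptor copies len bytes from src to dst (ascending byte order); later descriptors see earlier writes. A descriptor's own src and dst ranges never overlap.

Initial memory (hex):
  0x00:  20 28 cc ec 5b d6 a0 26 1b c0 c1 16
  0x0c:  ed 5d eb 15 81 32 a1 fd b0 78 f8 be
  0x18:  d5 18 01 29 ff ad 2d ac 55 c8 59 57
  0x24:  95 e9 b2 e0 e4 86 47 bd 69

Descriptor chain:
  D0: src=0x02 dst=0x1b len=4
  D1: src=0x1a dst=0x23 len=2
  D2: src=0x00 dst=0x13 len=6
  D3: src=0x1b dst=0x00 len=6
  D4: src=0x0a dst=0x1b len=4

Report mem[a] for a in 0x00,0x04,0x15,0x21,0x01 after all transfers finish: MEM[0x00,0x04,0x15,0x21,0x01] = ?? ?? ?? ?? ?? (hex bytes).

  after D0: wrote 4B at 0x1b = ccec5bd6
  after D1: wrote 2B at 0x23 = 01cc
  after D2: wrote 6B at 0x13 = 2028ccec5bd6
  after D3: wrote 6B at 0x00 = ccec5bd6ac55
  after D4: wrote 4B at 0x1b = c116ed5d
query mem[0x00]=0xcc, mem[0x04]=0xac, mem[0x15]=0xcc, mem[0x21]=0xc8, mem[0x01]=0xec

MEM[0x00,0x04,0x15,0x21,0x01] = cc ac cc c8 ec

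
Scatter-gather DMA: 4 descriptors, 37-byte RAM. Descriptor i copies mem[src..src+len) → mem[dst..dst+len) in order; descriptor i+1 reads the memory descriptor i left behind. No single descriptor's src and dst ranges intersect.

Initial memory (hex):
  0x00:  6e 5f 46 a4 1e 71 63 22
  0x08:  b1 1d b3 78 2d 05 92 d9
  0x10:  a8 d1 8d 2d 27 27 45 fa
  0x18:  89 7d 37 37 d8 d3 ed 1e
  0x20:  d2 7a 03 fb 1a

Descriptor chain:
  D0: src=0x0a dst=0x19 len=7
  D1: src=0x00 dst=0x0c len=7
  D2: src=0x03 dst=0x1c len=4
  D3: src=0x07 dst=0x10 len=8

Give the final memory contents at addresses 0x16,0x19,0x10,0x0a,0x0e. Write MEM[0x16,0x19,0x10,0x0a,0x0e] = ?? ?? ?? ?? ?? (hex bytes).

  after D0: wrote 7B at 0x19 = b3782d0592d9a8
  after D1: wrote 7B at 0x0c = 6e5f46a41e7163
  after D2: wrote 4B at 0x1c = a41e7163
  after D3: wrote 8B at 0x10 = 22b11db3786e5f46
query mem[0x16]=0x5f, mem[0x19]=0xb3, mem[0x10]=0x22, mem[0x0a]=0xb3, mem[0x0e]=0x46

MEM[0x16,0x19,0x10,0x0a,0x0e] = 5f b3 22 b3 46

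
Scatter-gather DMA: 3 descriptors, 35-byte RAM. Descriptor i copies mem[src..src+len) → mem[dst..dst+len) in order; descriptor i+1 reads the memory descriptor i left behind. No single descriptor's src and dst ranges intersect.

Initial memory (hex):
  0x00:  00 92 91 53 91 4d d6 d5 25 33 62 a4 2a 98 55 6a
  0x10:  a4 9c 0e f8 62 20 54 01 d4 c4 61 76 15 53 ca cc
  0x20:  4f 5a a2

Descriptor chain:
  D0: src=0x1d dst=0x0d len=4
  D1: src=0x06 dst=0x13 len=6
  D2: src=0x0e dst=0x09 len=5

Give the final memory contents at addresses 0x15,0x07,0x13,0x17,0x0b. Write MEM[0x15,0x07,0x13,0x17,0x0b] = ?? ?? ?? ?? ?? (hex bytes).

#0 dst[0x0d+4] := {0x53,0xca,0xcc,0x4f}
#1 dst[0x13+6] := {0xd6,0xd5,0x25,0x33,0x62,0xa4}
#2 dst[0x09+5] := {0xca,0xcc,0x4f,0x9c,0x0e}
query mem[0x15]=0x25, mem[0x07]=0xd5, mem[0x13]=0xd6, mem[0x17]=0x62, mem[0x0b]=0x4f

MEM[0x15,0x07,0x13,0x17,0x0b] = 25 d5 d6 62 4f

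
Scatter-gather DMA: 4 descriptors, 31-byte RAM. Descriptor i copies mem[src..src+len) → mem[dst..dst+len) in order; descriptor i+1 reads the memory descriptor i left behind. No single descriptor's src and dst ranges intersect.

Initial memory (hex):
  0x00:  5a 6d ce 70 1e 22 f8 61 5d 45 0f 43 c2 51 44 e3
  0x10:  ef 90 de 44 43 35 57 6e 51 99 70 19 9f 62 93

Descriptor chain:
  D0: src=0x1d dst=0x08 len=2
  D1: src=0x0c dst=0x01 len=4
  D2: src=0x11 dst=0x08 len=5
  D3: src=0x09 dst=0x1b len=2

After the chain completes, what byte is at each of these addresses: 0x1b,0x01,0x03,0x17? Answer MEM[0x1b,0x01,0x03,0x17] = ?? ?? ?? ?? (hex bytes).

MEM[0x1b,0x01,0x03,0x17] = de c2 44 6e

[0] 0x1d->0x08 len=2 : 62 93
[1] 0x0c->0x01 len=4 : c2 51 44 e3
[2] 0x11->0x08 len=5 : 90 de 44 43 35
[3] 0x09->0x1b len=2 : de 44
query mem[0x1b]=0xde, mem[0x01]=0xc2, mem[0x03]=0x44, mem[0x17]=0x6e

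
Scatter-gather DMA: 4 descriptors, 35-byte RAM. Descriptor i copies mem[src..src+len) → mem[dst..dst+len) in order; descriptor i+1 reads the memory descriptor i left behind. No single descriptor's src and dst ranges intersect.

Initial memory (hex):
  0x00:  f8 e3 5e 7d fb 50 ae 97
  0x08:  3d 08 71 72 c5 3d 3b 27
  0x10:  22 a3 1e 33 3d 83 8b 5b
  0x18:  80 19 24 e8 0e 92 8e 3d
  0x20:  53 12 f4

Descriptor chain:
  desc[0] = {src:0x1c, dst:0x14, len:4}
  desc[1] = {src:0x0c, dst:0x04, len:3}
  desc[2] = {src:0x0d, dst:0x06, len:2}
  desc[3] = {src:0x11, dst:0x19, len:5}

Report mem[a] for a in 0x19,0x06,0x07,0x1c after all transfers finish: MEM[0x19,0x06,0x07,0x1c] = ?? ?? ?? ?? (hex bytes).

MEM[0x19,0x06,0x07,0x1c] = a3 3d 3b 0e

  after D0: wrote 4B at 0x14 = 0e928e3d
  after D1: wrote 3B at 0x04 = c53d3b
  after D2: wrote 2B at 0x06 = 3d3b
  after D3: wrote 5B at 0x19 = a31e330e92
query mem[0x19]=0xa3, mem[0x06]=0x3d, mem[0x07]=0x3b, mem[0x1c]=0x0e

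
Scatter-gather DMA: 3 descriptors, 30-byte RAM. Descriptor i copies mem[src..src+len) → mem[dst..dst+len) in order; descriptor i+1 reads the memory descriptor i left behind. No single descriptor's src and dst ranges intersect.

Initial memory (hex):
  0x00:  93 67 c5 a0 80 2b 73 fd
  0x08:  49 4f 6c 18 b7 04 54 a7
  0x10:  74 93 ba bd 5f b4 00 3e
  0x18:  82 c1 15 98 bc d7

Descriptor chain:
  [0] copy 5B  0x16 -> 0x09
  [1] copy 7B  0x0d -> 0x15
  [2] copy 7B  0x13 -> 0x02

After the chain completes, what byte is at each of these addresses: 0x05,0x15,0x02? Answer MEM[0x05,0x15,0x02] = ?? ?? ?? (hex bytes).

  after D0: wrote 5B at 0x09 = 003e82c115
  after D1: wrote 7B at 0x15 = 1554a77493babd
  after D2: wrote 7B at 0x02 = bd5f1554a77493
query mem[0x05]=0x54, mem[0x15]=0x15, mem[0x02]=0xbd

MEM[0x05,0x15,0x02] = 54 15 bd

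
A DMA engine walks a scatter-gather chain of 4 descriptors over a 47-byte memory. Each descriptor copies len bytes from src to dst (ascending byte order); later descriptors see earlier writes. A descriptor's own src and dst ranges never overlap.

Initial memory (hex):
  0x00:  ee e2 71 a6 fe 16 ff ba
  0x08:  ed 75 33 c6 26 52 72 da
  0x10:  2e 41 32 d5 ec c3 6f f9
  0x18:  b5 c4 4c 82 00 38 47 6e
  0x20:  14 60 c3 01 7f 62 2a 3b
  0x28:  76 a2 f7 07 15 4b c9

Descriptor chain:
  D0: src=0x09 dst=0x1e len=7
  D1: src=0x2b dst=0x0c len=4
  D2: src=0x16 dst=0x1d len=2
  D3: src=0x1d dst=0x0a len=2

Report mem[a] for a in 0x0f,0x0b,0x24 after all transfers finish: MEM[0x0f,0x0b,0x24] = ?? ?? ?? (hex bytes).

#0 dst[0x1e+7] := {0x75,0x33,0xc6,0x26,0x52,0x72,0xda}
#1 dst[0x0c+4] := {0x07,0x15,0x4b,0xc9}
#2 dst[0x1d+2] := {0x6f,0xf9}
#3 dst[0x0a+2] := {0x6f,0xf9}
query mem[0x0f]=0xc9, mem[0x0b]=0xf9, mem[0x24]=0xda

MEM[0x0f,0x0b,0x24] = c9 f9 da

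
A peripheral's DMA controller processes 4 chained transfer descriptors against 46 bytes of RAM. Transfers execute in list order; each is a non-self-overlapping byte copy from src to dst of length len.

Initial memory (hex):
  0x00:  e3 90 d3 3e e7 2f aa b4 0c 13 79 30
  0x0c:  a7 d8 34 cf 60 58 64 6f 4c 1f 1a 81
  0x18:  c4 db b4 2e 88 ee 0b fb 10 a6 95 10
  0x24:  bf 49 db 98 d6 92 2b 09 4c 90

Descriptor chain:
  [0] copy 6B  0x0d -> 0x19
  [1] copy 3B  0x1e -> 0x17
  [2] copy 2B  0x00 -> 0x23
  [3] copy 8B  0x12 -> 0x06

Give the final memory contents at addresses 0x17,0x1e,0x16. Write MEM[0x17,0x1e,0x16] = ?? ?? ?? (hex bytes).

[0] 0x0d->0x19 len=6 : d8 34 cf 60 58 64
[1] 0x1e->0x17 len=3 : 64 fb 10
[2] 0x00->0x23 len=2 : e3 90
[3] 0x12->0x06 len=8 : 64 6f 4c 1f 1a 64 fb 10
query mem[0x17]=0x64, mem[0x1e]=0x64, mem[0x16]=0x1a

MEM[0x17,0x1e,0x16] = 64 64 1a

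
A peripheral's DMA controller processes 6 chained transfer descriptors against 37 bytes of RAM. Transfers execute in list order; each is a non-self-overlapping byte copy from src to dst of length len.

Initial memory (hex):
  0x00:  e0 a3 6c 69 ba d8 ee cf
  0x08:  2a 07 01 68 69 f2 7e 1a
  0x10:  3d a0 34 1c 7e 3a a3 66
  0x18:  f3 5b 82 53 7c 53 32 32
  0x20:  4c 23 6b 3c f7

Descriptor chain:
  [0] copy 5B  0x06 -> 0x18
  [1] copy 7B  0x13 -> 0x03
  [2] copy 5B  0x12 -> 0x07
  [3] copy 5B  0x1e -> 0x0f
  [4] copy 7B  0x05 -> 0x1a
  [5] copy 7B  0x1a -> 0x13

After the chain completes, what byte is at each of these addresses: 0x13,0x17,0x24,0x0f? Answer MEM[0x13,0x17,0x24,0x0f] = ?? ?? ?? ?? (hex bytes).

#0 dst[0x18+5] := {0xee,0xcf,0x2a,0x07,0x01}
#1 dst[0x03+7] := {0x1c,0x7e,0x3a,0xa3,0x66,0xee,0xcf}
#2 dst[0x07+5] := {0x34,0x1c,0x7e,0x3a,0xa3}
#3 dst[0x0f+5] := {0x32,0x32,0x4c,0x23,0x6b}
#4 dst[0x1a+7] := {0x3a,0xa3,0x34,0x1c,0x7e,0x3a,0xa3}
#5 dst[0x13+7] := {0x3a,0xa3,0x34,0x1c,0x7e,0x3a,0xa3}
query mem[0x13]=0x3a, mem[0x17]=0x7e, mem[0x24]=0xf7, mem[0x0f]=0x32

MEM[0x13,0x17,0x24,0x0f] = 3a 7e f7 32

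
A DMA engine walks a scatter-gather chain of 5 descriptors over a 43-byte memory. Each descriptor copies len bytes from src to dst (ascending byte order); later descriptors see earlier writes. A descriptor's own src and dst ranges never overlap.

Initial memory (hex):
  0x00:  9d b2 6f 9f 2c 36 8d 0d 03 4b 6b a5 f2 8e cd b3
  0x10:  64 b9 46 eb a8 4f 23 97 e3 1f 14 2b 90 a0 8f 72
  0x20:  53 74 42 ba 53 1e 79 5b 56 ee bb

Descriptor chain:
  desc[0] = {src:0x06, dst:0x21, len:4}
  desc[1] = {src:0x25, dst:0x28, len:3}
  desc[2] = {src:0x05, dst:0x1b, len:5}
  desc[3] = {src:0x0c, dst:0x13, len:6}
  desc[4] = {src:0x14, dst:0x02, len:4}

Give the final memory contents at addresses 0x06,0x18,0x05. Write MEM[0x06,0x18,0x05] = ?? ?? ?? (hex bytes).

[0] 0x06->0x21 len=4 : 8d 0d 03 4b
[1] 0x25->0x28 len=3 : 1e 79 5b
[2] 0x05->0x1b len=5 : 36 8d 0d 03 4b
[3] 0x0c->0x13 len=6 : f2 8e cd b3 64 b9
[4] 0x14->0x02 len=4 : 8e cd b3 64
query mem[0x06]=0x8d, mem[0x18]=0xb9, mem[0x05]=0x64

MEM[0x06,0x18,0x05] = 8d b9 64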